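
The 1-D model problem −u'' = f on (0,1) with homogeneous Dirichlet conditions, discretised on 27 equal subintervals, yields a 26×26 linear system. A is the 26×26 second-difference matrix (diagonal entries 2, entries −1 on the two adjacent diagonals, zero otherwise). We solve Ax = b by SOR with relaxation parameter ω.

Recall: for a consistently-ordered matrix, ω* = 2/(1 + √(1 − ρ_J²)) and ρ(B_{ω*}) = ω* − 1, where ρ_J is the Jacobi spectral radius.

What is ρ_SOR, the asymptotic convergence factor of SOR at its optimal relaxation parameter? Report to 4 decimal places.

ρ_SOR = 0.7920

spectrum of D⁻¹(L+U) = {cos(kπ/27) : 1≤k≤26}; ρ_J = cos(π/27) = 0.9932.
root = sin(π/27) = 0.11609  (since 1−cos² = sin²).
Young: ω* = 2/(1+√(1−ρ_J²)) = 2/(1+0.11609) = 2/1.11609 = 1.7920.
and ρ(B_{ω*}) = 1.7920 − 1 = 0.7920.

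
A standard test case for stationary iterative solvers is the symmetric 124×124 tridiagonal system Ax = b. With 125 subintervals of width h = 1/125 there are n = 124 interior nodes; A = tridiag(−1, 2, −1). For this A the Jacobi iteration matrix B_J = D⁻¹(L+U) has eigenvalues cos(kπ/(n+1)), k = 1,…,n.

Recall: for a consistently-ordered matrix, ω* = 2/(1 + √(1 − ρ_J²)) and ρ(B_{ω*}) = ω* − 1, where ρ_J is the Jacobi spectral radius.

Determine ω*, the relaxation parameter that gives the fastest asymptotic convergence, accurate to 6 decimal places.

ρ_J = max_k |cos(kπ/125)| = cos(π/125) = 0.999684
√(1−ρ_J²) simplifies to sin(π/125) = 0.0251301.
[ω*] 2 ÷ (1 + 0.0251301) = 2 ÷ 1.0251301 = 1.950972.
ρ_SOR = ω* − 1 = 1.950972 − 1 = 0.950972.

ω* = 1.950972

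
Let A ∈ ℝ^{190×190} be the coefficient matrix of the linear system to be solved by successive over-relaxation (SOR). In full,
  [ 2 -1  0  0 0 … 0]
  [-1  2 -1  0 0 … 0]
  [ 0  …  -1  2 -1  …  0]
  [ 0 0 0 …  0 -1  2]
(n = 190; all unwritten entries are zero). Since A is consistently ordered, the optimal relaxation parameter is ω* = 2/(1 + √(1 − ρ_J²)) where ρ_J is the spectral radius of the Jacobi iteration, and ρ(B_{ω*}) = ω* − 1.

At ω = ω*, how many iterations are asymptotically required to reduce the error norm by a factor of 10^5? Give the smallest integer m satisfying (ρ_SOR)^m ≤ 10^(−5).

m = 350

spectrum of D⁻¹(L+U) = {cos(kπ/191) : 1≤k≤190}; ρ_J = cos(π/191) = 0.9998647.
√(1−ρ_J²) = |sin(π/191)| = 0.0164474
Then 2/(1+√(1−ρ_J²)) = 2/(1+0.0164474); ω* = 2/1.0164474 = 1.9676375.
and ρ(B_{ω*}) = 1.9676375 − 1 = 0.9676375.
For 5 digits: m = 5·ln10 / (−ln 0.9676375) = 11.5129/0.0328977 = 349.961; round up → m = 350.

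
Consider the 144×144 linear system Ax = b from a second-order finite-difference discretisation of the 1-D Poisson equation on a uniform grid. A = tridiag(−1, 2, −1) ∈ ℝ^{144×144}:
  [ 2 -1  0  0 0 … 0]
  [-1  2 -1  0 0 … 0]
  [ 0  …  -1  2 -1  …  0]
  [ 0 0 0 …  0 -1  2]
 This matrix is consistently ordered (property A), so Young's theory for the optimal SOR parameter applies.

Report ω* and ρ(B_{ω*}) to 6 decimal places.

ω* = 1.957590, ρ_SOR = 0.957590

½·tridiag(1,0,1) at n=144: λ_k = cos(kπ/145); max |λ| at k=1 ⇒ ρ_J = cos(π/145) ≈ 0.999765.
√(1−ρ_J²) simplifies to sin(π/145) = 0.0216645.
ω* = 2/(1+0.0216645) = 1.957590
Hence ρ(B_{ω*}) = 1.957590 − 1 = 0.957590.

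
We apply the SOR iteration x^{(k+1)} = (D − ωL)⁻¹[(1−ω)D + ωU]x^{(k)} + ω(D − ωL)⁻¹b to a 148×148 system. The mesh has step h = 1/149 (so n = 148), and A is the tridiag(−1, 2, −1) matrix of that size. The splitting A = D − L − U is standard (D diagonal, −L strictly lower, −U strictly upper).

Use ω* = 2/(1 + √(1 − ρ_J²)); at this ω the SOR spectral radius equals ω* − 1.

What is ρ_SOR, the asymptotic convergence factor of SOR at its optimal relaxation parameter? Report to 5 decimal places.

ρ_SOR = 0.95870

[ρ_J] n=148: ρ(B_J) = cos(π/(n+1)) = cos(π/149) = 0.99978.
√(1−ρ_J²) simplifies to sin(π/149) = 0.021083.
ω* = 2/(1+0.021083) = 1.95870
[ρ_SOR] ω* − 1 = 0.95870.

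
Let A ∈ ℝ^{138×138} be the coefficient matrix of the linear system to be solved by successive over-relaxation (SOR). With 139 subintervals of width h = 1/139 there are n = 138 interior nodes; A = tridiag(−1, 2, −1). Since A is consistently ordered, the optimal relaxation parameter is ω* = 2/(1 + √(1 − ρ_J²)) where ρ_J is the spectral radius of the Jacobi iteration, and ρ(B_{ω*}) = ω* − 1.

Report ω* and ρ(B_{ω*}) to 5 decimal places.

ω* = 1.95580, ρ_SOR = 0.95580

½·tridiag(1,0,1) at n=138: λ_k = cos(kπ/139); max |λ| at k=1 ⇒ ρ_J = cos(π/139) ≈ 0.99974.
1 − cos²(π/139) = sin²(π/139) ⇒ √(1−ρ_J²) = sin(π/139) = 0.022599.
ω* = 2 / (1 + 0.022599) = 2 / 1.022599 ≈ 1.95580.
Hence ρ(B_{ω*}) = 1.95580 − 1 = 0.95580.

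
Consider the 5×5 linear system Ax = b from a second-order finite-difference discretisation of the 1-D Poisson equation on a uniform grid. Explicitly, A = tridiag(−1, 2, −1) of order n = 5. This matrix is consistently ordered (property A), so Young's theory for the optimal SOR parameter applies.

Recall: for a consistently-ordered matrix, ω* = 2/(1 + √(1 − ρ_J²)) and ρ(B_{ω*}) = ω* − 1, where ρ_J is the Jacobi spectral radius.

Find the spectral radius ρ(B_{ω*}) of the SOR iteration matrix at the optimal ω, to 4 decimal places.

n=5: λ(B_J) = 1 − λ(A)/2 = cos(kπ/6); k=1 gives ρ_J = 0.8660.
√(1−ρ_J²) simplifies to sin(π/6) = 0.50000.
Young: ω* = 2/(1+√(1−ρ_J²)) = 2/(1+0.50000) = 2/1.50000 = 1.3333.
ρ_SOR = ω* − 1 = 1.3333 − 1 = 0.3333.

ρ_SOR = 0.3333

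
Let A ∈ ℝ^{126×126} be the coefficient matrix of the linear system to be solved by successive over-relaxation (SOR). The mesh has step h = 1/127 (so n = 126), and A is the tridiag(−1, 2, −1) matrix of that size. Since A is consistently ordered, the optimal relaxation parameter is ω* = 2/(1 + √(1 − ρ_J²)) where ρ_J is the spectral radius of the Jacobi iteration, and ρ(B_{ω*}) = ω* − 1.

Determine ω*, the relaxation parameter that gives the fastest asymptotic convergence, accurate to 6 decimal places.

ω* = 1.951725

B_J for the 126×126 system has eigenvalues cos(kπ/127); ρ_J = cos(π/127) = 0.999694.
√(1 − cos²(π/127)) = sin(π/127) ≈ 0.0247344.
ω* = 2/(1+0.0247344) = 1.951725
At ω = 1.951725 every |λ(B_ω)| = ω−1, so ρ_SOR = 0.951725.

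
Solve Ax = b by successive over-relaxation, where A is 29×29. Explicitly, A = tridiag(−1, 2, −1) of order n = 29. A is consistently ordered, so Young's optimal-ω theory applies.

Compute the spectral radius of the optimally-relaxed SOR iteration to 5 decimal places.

[ρ_J] n=29: ρ(B_J) = cos(π/(n+1)) = cos(π/30) = 0.99452.
root = sin(π/30) = 0.104528  (since 1−cos² = sin²).
ω* = 2/(1+0.104528) = 1.81073
ρ_SOR = ω* − 1 ≈ 0.81073.

ρ_SOR = 0.81073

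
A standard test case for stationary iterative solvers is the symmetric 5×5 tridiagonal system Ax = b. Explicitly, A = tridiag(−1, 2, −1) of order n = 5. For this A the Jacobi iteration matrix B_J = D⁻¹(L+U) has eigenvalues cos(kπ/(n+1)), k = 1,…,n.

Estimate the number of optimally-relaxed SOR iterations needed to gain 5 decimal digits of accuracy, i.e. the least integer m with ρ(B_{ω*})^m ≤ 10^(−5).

½·tridiag(1,0,1) at n=5: λ_k = cos(kπ/6); max |λ| at k=1 ⇒ ρ_J = cos(π/6) ≈ 0.8660254.
1 − cos²(π/6) = sin²(π/6) ⇒ √(1−ρ_J²) = sin(π/6) = 0.5000000.
ω* = 2 / (1 + 0.5000000) = 2 / 1.5000000 ≈ 1.3333333.
ρ_SOR = ω* − 1 ≈ 0.3333333.
(0.3333333)^m ≤ 10^{−5}  ⇒  m·ln(0.3333333) ≤ −5·ln10  ⇒  m ≥ 10.480  ⇒  m = 11

m = 11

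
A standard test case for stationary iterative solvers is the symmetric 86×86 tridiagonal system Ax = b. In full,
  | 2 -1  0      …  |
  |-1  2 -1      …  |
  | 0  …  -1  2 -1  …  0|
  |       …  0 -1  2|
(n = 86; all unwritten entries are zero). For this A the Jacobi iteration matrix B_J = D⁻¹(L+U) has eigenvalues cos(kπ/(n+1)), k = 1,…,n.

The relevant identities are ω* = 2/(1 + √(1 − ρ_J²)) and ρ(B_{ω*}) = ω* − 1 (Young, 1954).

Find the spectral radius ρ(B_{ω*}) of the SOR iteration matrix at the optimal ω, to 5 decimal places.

ρ_SOR = 0.93031

ρ_J = max_k |cos(kπ/87)| = cos(π/87) = 0.99935
root = sin(π/87) = 0.036102  (since 1−cos² = sin²).
ω* = 2/(1 + 0.036102) = 2/1.036102 = 1.93031.
Hence ρ(B_{ω*}) = 1.93031 − 1 = 0.93031.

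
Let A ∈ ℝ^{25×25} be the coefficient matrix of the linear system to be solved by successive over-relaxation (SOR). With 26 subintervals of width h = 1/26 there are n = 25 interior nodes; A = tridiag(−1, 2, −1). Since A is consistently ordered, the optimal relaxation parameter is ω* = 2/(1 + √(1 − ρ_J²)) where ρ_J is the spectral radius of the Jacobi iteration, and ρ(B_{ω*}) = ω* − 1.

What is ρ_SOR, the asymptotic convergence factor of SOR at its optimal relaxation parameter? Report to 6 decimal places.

[ρ_J] n=25: ρ(B_J) = cos(π/(n+1)) = cos(π/26) = 0.992709.
1 − cos²(π/26) = sin²(π/26) ⇒ √(1−ρ_J²) = sin(π/26) = 0.1205367.
ω* = 2/(1+0.1205367) = 1.784859
At ω = 1.784859 every |λ(B_ω)| = ω−1, so ρ_SOR = 0.784859.

ρ_SOR = 0.784859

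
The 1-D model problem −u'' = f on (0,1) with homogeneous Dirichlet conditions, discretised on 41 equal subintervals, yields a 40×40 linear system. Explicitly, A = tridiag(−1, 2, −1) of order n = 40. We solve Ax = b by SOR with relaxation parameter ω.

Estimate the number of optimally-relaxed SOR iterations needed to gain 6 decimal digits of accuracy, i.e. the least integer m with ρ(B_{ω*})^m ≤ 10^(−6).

spectrum of D⁻¹(L+U) = {cos(kπ/41) : 1≤k≤40}; ρ_J = cos(π/41) = 0.9970658.
√(1−ρ_J²) = |sin(π/41)| = 0.0765493
ω* = 2/(1+0.0765493) = 1.8577877
and ρ(B_{ω*}) = 1.8577877 − 1 = 0.8577877.
6·ln10 = 13.8155; −ln(0.8577877) = 0.153399; m = ⌈13.8155/0.153399⌉ = ⌈90.063⌉ = 91.

m = 91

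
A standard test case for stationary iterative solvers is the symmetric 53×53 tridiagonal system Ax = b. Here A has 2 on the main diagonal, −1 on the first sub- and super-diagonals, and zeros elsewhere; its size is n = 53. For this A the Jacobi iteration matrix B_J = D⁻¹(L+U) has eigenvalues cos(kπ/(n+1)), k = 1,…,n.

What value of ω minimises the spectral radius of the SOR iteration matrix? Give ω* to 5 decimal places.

ω* = 1.89010

[ρ_J] n=53: ρ(B_J) = cos(π/(n+1)) = cos(π/54) = 0.99831.
√(1 − cos²(π/54)) = sin(π/54) ≈ 0.058145.
Then 2/(1+√(1−ρ_J²)) = 2/(1+0.058145); ω* = 2/1.058145 = 1.89010.
[ρ_SOR] ω* − 1 = 0.89010.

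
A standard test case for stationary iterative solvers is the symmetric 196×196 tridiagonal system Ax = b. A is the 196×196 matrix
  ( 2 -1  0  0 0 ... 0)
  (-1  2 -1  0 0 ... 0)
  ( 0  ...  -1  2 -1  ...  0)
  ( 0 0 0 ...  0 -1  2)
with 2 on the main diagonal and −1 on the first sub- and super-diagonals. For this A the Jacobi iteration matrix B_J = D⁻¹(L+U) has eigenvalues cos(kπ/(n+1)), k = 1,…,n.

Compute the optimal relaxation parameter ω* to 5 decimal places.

ω* = 1.96861

½·tridiag(1,0,1) at n=196: λ_k = cos(kπ/197); max |λ| at k=1 ⇒ ρ_J = cos(π/197) ≈ 0.99987.
√(1−ρ_J²) = |sin(π/197)| = 0.015946
ω* = 2/(1+0.015946) = 1.96861
ρ(B_{ω*}) = ω*−1 = 0.96861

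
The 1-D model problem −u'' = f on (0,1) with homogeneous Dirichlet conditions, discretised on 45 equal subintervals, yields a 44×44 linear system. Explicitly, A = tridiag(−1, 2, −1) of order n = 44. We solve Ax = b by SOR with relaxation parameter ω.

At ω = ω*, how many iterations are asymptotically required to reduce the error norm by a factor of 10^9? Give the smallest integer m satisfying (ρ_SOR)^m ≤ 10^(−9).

m = 149

½·tridiag(1,0,1) at n=44: λ_k = cos(kπ/45); max |λ| at k=1 ⇒ ρ_J = cos(π/45) ≈ 0.9975641.
√(1 − cos²(π/45)) = sin(π/45) ≈ 0.0697565.
So ω* = 2/1.0697565 = 1.8695843 (Young).
ρ_SOR = ω* − 1 ≈ 0.8695843.
m ≥ 9·ln10 / (−ln 0.8695843) = 148.299; smallest integer m = 149.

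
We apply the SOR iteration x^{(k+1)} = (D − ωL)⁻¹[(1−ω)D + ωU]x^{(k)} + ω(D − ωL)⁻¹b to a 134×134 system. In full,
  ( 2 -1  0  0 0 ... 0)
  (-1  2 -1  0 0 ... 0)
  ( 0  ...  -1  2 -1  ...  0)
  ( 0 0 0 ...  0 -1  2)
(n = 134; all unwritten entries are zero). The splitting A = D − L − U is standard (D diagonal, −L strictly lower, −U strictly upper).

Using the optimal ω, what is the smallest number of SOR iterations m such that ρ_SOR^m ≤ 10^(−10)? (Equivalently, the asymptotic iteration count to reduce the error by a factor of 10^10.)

[ρ_J] n=134: ρ(B_J) = cos(π/(n+1)) = cos(π/135) = 0.9997292.
√(1−ρ_J²) = |sin(π/135)| = 0.0232690
Young: ω* = 2/(1+√(1−ρ_J²)) = 2/(1+0.0232690) = 2/1.0232690 = 1.9545203.
[ρ_SOR] ω* − 1 = 0.9545203.
m ≥ 10·ln10 / (−ln 0.9545203) = 494.687; smallest integer m = 495.

m = 495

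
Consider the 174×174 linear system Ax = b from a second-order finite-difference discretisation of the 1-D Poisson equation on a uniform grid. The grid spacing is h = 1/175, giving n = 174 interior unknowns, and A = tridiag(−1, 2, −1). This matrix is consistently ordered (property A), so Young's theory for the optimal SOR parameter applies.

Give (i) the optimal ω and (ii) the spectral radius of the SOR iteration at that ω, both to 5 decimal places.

½·tridiag(1,0,1) at n=174: λ_k = cos(kπ/175); max |λ| at k=1 ⇒ ρ_J = cos(π/175) ≈ 0.99984.
root = sin(π/175) = 0.017951  (since 1−cos² = sin²).
Young: ω* = 2/(1+√(1−ρ_J²)) = 2/(1+0.017951) = 2/1.017951 = 1.96473.
and ρ(B_{ω*}) = 1.96473 − 1 = 0.96473.

ω* = 1.96473, ρ_SOR = 0.96473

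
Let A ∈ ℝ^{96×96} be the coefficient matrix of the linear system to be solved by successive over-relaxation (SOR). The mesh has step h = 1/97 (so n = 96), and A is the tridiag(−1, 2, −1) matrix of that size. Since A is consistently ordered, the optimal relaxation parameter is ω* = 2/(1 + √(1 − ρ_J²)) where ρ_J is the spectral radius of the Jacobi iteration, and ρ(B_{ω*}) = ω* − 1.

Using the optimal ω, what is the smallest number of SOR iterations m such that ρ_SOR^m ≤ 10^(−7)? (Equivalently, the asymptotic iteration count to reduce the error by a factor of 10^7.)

m = 249

ρ_J = max_k |cos(kπ/97)| = cos(π/97) = 0.9994756
√(1−ρ_J²) simplifies to sin(π/97) = 0.0323819.
ω* = 2/(1+0.0323819) = 1.9372676
Hence ρ(B_{ω*}) = 1.9372676 − 1 = 0.9372676.
7·ln10 = 16.1181; −ln(0.9372676) = 0.0647864; m = ⌈16.1181/0.0647864⌉ = ⌈248.788⌉ = 249.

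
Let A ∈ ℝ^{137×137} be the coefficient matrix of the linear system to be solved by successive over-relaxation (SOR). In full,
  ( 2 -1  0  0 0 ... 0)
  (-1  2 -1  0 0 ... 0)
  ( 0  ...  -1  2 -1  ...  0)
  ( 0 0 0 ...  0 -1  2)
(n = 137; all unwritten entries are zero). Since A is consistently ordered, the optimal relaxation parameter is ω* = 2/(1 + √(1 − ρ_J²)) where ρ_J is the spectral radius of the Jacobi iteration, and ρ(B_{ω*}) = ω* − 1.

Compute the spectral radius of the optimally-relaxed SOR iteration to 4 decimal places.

[ρ_J] n=137: ρ(B_J) = cos(π/(n+1)) = cos(π/138) = 0.9997.
1 − cos²(π/138) = sin²(π/138) ⇒ √(1−ρ_J²) = sin(π/138) = 0.02276.
ω* = 2/(1+0.02276) = 1.9555
ρ_SOR = ω* − 1 = 1.9555 − 1 = 0.9555.

ρ_SOR = 0.9555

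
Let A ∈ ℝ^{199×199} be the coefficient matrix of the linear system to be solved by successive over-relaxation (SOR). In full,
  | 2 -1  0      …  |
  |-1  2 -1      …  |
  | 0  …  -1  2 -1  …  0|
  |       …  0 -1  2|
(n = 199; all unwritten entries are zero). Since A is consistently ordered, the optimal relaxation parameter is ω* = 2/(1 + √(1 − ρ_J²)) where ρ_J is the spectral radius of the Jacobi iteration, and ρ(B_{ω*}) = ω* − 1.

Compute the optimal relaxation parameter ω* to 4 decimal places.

ω* = 1.9691

B_J for the 199×199 system has eigenvalues cos(kπ/200); ρ_J = cos(π/200) = 0.9999.
√(1−ρ_J²) simplifies to sin(π/200) = 0.01571.
Young: ω* = 2/(1+√(1−ρ_J²)) = 2/(1+0.01571) = 2/1.01571 = 1.9691.
Hence ρ(B_{ω*}) = 1.9691 − 1 = 0.9691.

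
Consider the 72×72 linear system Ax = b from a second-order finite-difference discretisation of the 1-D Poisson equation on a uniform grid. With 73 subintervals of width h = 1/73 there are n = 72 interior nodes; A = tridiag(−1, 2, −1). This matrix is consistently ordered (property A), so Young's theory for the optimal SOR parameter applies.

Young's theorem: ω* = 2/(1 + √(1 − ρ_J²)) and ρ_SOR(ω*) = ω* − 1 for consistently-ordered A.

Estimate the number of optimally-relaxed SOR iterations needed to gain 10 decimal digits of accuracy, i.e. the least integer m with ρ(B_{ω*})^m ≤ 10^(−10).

½·tridiag(1,0,1) at n=72: λ_k = cos(kπ/73); max |λ| at k=1 ⇒ ρ_J = cos(π/73) ≈ 0.9990741.
1 − cos²(π/73) = sin²(π/73) ⇒ √(1−ρ_J²) = sin(π/73) = 0.0430222.
ω* = 2/(1 + 0.0430222) = 2/1.0430222 = 1.9175047.
Hence ρ(B_{ω*}) = 1.9175047 − 1 = 0.9175047.
(0.9175047)^m ≤ 10^{−10}  ⇒  m·ln(0.9175047) ≤ −10·ln10  ⇒  m ≥ 267.440  ⇒  m = 268

m = 268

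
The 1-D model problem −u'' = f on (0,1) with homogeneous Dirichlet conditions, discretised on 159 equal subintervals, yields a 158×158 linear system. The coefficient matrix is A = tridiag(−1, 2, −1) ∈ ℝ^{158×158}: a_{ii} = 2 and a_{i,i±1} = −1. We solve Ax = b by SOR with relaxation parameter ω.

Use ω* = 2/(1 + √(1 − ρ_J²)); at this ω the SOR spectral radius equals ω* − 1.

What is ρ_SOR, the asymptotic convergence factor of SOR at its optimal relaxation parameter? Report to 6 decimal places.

ρ_SOR = 0.961251

½·tridiag(1,0,1) at n=158: λ_k = cos(kπ/159); max |λ| at k=1 ⇒ ρ_J = cos(π/159) ≈ 0.999805.
√(1 − cos²(π/159)) = sin(π/159) ≈ 0.0197572.
ω* = 2/(1+0.0197572) = 1.961251
[ρ_SOR] ω* − 1 = 0.961251.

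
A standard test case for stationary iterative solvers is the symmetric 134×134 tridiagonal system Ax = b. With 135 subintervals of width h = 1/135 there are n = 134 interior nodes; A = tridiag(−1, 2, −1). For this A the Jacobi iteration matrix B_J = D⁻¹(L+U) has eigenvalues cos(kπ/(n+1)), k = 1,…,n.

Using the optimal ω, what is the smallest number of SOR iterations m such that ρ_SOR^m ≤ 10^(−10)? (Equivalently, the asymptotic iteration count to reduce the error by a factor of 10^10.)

With n=134, ρ(Jacobi) = cos(π/135) = 0.9997292.
√(1−ρ_J²) simplifies to sin(π/135) = 0.0232690.
ω* = 2/(1+0.0232690) = 1.9545203
Hence ρ(B_{ω*}) = 1.9545203 − 1 = 0.9545203.
(0.9545203)^m ≤ 10^{−10}  ⇒  m·ln(0.9545203) ≤ −10·ln10  ⇒  m ≥ 494.687  ⇒  m = 495

m = 495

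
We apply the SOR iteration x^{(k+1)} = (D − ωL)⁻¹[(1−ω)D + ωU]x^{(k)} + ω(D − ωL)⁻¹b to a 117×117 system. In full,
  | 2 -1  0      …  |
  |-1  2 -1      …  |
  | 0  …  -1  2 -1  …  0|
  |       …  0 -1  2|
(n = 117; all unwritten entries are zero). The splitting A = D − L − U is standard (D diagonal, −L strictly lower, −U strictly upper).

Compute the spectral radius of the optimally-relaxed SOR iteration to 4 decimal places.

ρ_SOR = 0.9481

[ρ_J] n=117: ρ(B_J) = cos(π/(n+1)) = cos(π/118) = 0.9996.
1 − cos²(π/118) = sin²(π/118) ⇒ √(1−ρ_J²) = sin(π/118) = 0.02662.
ω* = 2/(1 + 0.02662) = 2/1.02662 = 1.9481.
ρ(B_{ω*}) = ω*−1 = 0.9481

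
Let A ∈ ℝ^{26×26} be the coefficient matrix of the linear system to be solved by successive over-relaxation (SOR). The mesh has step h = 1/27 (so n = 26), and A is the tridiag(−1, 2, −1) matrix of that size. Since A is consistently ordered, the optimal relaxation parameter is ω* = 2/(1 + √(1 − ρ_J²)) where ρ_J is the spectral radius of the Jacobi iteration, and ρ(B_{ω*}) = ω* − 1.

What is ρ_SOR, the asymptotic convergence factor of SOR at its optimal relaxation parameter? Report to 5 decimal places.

ρ_SOR = 0.79197

ρ_J = max_k |cos(kπ/27)| = cos(π/27) = 0.99324
√(1 − cos²(π/27)) = sin(π/27) ≈ 0.116093.
Young: ω* = 2/(1+√(1−ρ_J²)) = 2/(1+0.116093) = 2/1.116093 = 1.79197.
At ω = 1.79197 every |λ(B_ω)| = ω−1, so ρ_SOR = 0.79197.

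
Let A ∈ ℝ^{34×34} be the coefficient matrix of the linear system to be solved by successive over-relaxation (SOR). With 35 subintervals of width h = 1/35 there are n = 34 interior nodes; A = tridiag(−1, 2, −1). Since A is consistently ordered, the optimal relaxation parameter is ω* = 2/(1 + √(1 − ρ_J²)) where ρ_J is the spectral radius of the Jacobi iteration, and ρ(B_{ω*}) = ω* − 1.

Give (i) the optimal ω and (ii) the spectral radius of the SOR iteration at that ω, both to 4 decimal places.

n=34: λ(B_J) = 1 − λ(A)/2 = cos(kπ/35); k=1 gives ρ_J = 0.9960.
√(1−ρ_J²) simplifies to sin(π/35) = 0.08964.
ω* = 2 / (1 + 0.08964) = 2 / 1.08964 ≈ 1.8355.
ρ(B_{ω*}) = ω*−1 = 0.8355

ω* = 1.8355, ρ_SOR = 0.8355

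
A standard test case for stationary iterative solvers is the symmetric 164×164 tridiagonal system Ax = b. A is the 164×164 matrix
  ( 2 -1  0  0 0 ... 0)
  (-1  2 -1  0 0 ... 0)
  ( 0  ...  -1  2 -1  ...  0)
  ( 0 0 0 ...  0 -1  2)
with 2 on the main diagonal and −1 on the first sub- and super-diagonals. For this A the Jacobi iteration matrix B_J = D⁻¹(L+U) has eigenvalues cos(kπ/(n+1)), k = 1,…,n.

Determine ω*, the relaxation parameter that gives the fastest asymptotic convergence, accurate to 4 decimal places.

n=164: λ(B_J) = 1 − λ(A)/2 = cos(kπ/165); k=1 gives ρ_J = 0.9998.
root = sin(π/165) = 0.01904  (since 1−cos² = sin²).
So ω* = 2/1.01904 = 1.9626 (Young).
ρ(B_{ω*}) = ω*−1 = 0.9626

ω* = 1.9626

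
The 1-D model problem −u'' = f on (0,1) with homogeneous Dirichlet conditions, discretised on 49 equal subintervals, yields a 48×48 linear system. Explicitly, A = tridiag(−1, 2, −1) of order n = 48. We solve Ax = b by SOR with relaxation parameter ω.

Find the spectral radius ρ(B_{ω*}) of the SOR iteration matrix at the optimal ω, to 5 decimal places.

ρ_SOR = 0.87958

With n=48, ρ(Jacobi) = cos(π/49) = 0.99795.
√(1−ρ_J²) = |sin(π/49)| = 0.064070
ω* = 2 / (1 + 0.064070) = 2 / 1.064070 ≈ 1.87958.
and ρ(B_{ω*}) = 1.87958 − 1 = 0.87958.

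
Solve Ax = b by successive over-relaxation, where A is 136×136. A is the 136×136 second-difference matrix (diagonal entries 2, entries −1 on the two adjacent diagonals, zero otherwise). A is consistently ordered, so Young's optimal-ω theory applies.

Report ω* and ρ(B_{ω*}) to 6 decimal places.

ω* = 1.955169, ρ_SOR = 0.955169

B_J for the 136×136 system has eigenvalues cos(kπ/137); ρ_J = cos(π/137) = 0.999737.
√(1 − cos²(π/137)) = sin(π/137) ≈ 0.0229293.
ω* = 2/(1+0.0229293) = 1.955169
[ρ_SOR] ω* − 1 = 0.955169.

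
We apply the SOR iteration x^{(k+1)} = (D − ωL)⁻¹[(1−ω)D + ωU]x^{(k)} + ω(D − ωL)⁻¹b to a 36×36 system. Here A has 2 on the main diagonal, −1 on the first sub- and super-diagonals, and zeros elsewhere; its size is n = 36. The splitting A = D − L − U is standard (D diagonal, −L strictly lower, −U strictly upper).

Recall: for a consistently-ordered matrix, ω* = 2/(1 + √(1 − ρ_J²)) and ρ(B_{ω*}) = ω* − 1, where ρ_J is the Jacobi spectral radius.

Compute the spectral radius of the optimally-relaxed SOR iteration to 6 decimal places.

ρ_J = max_k |cos(kπ/37)| = cos(π/37) = 0.996397
√(1−ρ_J²) = |sin(π/37)| = 0.0848059
Then 2/(1+√(1−ρ_J²)) = 2/(1+0.0848059); ω* = 2/1.0848059 = 1.843648.
Hence ρ(B_{ω*}) = 1.843648 − 1 = 0.843648.

ρ_SOR = 0.843648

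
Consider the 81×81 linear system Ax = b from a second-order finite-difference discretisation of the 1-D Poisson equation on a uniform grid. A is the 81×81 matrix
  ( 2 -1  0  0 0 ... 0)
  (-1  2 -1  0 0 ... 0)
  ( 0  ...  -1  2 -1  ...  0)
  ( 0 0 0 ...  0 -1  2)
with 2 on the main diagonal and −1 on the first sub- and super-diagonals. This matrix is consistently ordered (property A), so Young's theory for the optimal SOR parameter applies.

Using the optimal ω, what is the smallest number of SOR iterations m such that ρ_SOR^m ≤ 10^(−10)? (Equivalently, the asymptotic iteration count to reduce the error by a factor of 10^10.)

With n=81, ρ(Jacobi) = cos(π/82) = 0.9992662.
√(1 − cos²(π/82)) = sin(π/82) ≈ 0.0383027.
ω* = 2/(1 + 0.0383027) = 2/1.0383027 = 1.9262206.
At ω = 1.9262206 every |λ(B_ω)| = ω−1, so ρ_SOR = 0.9262206.
m ≥ 10·ln10 / (−ln 0.9262206) = 300.431; smallest integer m = 301.

m = 301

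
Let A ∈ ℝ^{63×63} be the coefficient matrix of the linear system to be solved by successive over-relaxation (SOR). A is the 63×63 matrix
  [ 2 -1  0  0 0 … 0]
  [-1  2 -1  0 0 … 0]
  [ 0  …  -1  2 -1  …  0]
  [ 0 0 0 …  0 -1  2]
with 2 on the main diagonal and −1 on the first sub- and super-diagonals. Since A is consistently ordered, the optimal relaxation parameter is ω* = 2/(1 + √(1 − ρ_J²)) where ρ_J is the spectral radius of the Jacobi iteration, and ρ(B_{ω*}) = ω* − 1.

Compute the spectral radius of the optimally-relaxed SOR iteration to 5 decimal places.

spectrum of D⁻¹(L+U) = {cos(kπ/64) : 1≤k≤63}; ρ_J = cos(π/64) = 0.99880.
√(1−ρ_J²) = |sin(π/64)| = 0.049068
So ω* = 2/1.049068 = 1.90645 (Young).
and ρ(B_{ω*}) = 1.90645 − 1 = 0.90645.

ρ_SOR = 0.90645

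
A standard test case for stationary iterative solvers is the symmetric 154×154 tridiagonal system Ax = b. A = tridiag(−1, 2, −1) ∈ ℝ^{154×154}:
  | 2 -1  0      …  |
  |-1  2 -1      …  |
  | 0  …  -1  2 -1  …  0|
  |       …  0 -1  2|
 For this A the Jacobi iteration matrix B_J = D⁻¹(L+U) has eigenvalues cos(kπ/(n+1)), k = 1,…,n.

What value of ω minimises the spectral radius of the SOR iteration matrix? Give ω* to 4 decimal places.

ω* = 1.9603

ρ_J = max_k |cos(kπ/155)| = cos(π/155) = 0.9998
root = sin(π/155) = 0.02027  (since 1−cos² = sin²).
Young: ω* = 2/(1+√(1−ρ_J²)) = 2/(1+0.02027) = 2/1.02027 = 1.9603.
ρ_SOR = ω* − 1 ≈ 0.9603.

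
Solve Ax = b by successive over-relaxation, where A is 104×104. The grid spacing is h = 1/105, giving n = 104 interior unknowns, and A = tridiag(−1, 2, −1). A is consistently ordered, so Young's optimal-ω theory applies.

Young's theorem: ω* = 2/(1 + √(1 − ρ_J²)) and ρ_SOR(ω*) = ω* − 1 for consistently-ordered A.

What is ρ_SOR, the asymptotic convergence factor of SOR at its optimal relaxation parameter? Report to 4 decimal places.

ρ_SOR = 0.9419

B_J for the 104×104 system has eigenvalues cos(kπ/105); ρ_J = cos(π/105) = 0.9996.
√(1−ρ_J²) simplifies to sin(π/105) = 0.02992.
[ω*] 2 ÷ (1 + 0.02992) = 2 ÷ 1.02992 = 1.9419.
ρ(B_{ω*}) = ω*−1 = 0.9419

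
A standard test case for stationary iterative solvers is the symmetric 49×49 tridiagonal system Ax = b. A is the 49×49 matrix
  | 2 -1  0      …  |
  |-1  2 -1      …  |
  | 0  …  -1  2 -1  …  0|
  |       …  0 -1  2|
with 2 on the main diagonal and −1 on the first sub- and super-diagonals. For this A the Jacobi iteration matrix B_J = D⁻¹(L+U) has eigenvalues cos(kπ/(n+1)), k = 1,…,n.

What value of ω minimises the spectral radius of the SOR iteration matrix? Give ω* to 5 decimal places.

ω* = 1.88184

With n=49, ρ(Jacobi) = cos(π/50) = 0.99803.
root = sin(π/50) = 0.062791  (since 1−cos² = sin²).
ω* = 2 / (1 + 0.062791) = 2 / 1.062791 ≈ 1.88184.
Hence ρ(B_{ω*}) = 1.88184 − 1 = 0.88184.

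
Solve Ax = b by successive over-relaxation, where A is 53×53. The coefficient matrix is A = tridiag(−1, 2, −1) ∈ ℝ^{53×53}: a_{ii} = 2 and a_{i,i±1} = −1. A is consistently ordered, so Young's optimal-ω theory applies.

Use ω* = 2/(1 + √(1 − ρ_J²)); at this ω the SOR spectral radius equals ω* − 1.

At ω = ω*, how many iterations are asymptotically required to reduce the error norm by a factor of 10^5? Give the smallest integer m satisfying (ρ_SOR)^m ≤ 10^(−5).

n=53: λ(B_J) = 1 − λ(A)/2 = cos(kπ/54); k=1 gives ρ_J = 0.9983082.
√(1 − cos²(π/54)) = sin(π/54) ≈ 0.0581448.
ω* = 2/(1+0.0581448) = 1.8901005
ρ_SOR = ω* − 1 = 1.8901005 − 1 = 0.8901005.
m ≥ 5·ln10 / (−ln 0.8901005) = 98.890; smallest integer m = 99.

m = 99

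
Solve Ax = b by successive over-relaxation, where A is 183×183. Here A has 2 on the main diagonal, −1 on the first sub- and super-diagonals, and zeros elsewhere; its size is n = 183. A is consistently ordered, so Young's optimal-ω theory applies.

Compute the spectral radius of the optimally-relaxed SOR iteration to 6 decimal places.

ρ_SOR = 0.966427

ρ_J = max_k |cos(kπ/184)| = cos(π/184) = 0.999854
√(1 − cos²(π/184)) = sin(π/184) ≈ 0.0170730.
ω* = 2/(1 + 0.0170730) = 2/1.0170730 = 1.966427.
ρ(B_{ω*}) = ω*−1 = 0.966427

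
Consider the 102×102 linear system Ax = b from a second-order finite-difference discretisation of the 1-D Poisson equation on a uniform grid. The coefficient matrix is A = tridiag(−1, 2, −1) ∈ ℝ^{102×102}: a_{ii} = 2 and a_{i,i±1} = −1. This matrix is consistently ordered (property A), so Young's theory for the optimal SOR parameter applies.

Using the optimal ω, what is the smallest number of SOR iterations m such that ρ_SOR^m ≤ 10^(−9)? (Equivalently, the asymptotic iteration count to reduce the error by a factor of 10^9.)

m = 340

n=102: λ(B_J) = 1 − λ(A)/2 = cos(kπ/103); k=1 gives ρ_J = 0.9995349.
√(1−ρ_J²) simplifies to sin(π/103) = 0.0304962.
Then 2/(1+√(1−ρ_J²)) = 2/(1+0.0304962); ω* = 2/1.0304962 = 1.9408126.
Hence ρ(B_{ω*}) = 1.9408126 − 1 = 0.9408126.
Need (0.9408126)^m ≤ 10^(−9): m ≥ 9·ln10/|ln 0.9408126| = 20.7233/0.0610113 = 339.663 ⇒ m = 340.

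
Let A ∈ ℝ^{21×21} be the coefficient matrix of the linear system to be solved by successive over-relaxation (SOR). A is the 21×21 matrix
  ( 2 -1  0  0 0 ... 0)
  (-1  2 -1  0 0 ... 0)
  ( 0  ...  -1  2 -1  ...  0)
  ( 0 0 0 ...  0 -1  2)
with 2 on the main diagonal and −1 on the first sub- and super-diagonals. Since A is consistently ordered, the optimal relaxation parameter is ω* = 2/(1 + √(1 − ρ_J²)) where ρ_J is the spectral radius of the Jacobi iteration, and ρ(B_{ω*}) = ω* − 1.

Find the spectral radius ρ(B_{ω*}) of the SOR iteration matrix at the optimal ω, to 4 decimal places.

ρ_SOR = 0.7508

½·tridiag(1,0,1) at n=21: λ_k = cos(kπ/22); max |λ| at k=1 ⇒ ρ_J = cos(π/22) ≈ 0.9898.
1 − cos²(π/22) = sin²(π/22) ⇒ √(1−ρ_J²) = sin(π/22) = 0.14231.
So ω* = 2/1.14231 = 1.7508 (Young).
ρ_SOR = ω* − 1 = 1.7508 − 1 = 0.7508.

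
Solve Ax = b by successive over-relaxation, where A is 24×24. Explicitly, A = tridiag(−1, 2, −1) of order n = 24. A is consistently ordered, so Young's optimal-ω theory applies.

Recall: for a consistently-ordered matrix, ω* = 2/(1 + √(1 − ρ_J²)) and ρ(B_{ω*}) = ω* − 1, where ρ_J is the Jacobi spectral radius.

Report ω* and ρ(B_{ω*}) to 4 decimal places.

spectrum of D⁻¹(L+U) = {cos(kπ/25) : 1≤k≤24}; ρ_J = cos(π/25) = 0.9921.
root = sin(π/25) = 0.12533  (since 1−cos² = sin²).
Then 2/(1+√(1−ρ_J²)) = 2/(1+0.12533); ω* = 2/1.12533 = 1.7773.
ρ(B_{ω*}) = ω*−1 = 0.7773

ω* = 1.7773, ρ_SOR = 0.7773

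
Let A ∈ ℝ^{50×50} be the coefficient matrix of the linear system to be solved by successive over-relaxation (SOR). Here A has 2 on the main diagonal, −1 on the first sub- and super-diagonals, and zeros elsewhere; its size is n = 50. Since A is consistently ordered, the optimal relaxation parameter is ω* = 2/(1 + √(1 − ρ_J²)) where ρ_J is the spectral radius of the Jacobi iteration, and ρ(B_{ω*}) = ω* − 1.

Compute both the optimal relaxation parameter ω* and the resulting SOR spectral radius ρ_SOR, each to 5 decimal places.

B_J for the 50×50 system has eigenvalues cos(kπ/51); ρ_J = cos(π/51) = 0.99810.
√(1−ρ_J²) simplifies to sin(π/51) = 0.061561.
So ω* = 2/1.061561 = 1.88402 (Young).
ρ_SOR = ω* − 1 = 1.88402 − 1 = 0.88402.

ω* = 1.88402, ρ_SOR = 0.88402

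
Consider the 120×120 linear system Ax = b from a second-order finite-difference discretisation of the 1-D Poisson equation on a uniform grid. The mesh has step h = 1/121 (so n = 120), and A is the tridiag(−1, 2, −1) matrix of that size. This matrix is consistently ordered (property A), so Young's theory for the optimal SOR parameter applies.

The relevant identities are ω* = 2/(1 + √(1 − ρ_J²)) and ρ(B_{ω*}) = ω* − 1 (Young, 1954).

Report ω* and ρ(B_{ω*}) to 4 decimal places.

ω* = 1.9494, ρ_SOR = 0.9494

[ρ_J] n=120: ρ(B_J) = cos(π/(n+1)) = cos(π/121) = 0.9997.
root = sin(π/121) = 0.02596  (since 1−cos² = sin²).
ω* = 2 / (1 + 0.02596) = 2 / 1.02596 ≈ 1.9494.
Hence ρ(B_{ω*}) = 1.9494 − 1 = 0.9494.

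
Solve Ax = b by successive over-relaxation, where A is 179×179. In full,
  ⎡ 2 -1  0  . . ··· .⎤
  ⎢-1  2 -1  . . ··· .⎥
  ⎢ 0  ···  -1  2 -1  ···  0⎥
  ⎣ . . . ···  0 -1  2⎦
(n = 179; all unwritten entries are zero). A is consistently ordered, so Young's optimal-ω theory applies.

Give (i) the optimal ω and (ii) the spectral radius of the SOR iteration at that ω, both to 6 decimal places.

n=179: λ(B_J) = 1 − λ(A)/2 = cos(kπ/180); k=1 gives ρ_J = 0.999848.
√(1−ρ_J²) simplifies to sin(π/180) = 0.0174524.
ω* = 2/(1 + 0.0174524) = 2/1.0174524 = 1.965694.
ρ_SOR = ω* − 1 ≈ 0.965694.

ω* = 1.965694, ρ_SOR = 0.965694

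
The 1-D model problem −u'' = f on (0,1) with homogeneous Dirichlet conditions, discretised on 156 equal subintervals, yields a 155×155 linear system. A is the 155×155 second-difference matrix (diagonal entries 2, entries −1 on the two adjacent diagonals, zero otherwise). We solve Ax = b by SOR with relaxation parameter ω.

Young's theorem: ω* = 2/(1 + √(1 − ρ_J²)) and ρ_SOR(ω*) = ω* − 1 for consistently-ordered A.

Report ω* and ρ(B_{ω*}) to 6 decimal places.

B_J for the 155×155 system has eigenvalues cos(kπ/156); ρ_J = cos(π/156) = 0.999797.
√(1−ρ_J²) = |sin(π/156)| = 0.0201371
ω* = 2 / (1 + 0.0201371) = 2 / 1.0201371 ≈ 1.960521.
ρ_SOR = ω* − 1 = 1.960521 − 1 = 0.960521.

ω* = 1.960521, ρ_SOR = 0.960521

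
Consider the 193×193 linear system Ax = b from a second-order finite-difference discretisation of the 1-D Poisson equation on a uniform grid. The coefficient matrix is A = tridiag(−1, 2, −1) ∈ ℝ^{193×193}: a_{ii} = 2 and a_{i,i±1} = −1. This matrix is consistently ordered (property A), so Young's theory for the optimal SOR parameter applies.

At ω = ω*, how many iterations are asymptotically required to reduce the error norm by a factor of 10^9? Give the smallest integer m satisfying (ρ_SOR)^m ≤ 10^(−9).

[ρ_J] n=193: ρ(B_J) = cos(π/(n+1)) = cos(π/194) = 0.9998689.
√(1 − cos²(π/194)) = sin(π/194) ≈ 0.0161931.
[ω*] 2 ÷ (1 + 0.0161931) = 2 ÷ 1.0161931 = 1.9681299.
At ω = 1.9681299 every |λ(B_ω)| = ω−1, so ρ_SOR = 0.9681299.
ρ_SOR^m ≤ 10^(−9) ⇔ m ≥ 9·ln10/(−ln 0.9681299) = 20.7233/0.032389 = 639.825; m = ⌈639.825⌉ = 640.

m = 640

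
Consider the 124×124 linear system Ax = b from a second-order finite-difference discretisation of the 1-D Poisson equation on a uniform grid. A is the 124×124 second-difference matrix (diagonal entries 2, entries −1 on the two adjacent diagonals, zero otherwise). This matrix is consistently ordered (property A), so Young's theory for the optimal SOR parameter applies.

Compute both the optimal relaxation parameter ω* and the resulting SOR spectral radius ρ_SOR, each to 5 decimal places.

[ρ_J] n=124: ρ(B_J) = cos(π/(n+1)) = cos(π/125) = 0.99968.
root = sin(π/125) = 0.025130  (since 1−cos² = sin²).
[ω*] 2 ÷ (1 + 0.025130) = 2 ÷ 1.025130 = 1.95097.
[ρ_SOR] ω* − 1 = 0.95097.

ω* = 1.95097, ρ_SOR = 0.95097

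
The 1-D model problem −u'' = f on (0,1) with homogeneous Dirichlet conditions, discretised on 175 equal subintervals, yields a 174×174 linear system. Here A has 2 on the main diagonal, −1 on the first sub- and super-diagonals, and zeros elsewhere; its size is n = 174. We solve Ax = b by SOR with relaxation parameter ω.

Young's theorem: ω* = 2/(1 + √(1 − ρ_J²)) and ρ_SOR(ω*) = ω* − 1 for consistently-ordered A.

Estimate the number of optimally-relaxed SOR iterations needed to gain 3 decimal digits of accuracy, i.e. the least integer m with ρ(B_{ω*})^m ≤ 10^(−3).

m = 193

spectrum of D⁻¹(L+U) = {cos(kπ/175) : 1≤k≤174}; ρ_J = cos(π/175) = 0.9998389.
root = sin(π/175) = 0.0179510  (since 1−cos² = sin²).
[ω*] 2 ÷ (1 + 0.0179510) = 2 ÷ 1.0179510 = 1.9647311.
ρ(B_{ω*}) = ω*−1 = 0.9647311
m ≥ 3·ln10 / (−ln 0.9647311) = 192.385; smallest integer m = 193.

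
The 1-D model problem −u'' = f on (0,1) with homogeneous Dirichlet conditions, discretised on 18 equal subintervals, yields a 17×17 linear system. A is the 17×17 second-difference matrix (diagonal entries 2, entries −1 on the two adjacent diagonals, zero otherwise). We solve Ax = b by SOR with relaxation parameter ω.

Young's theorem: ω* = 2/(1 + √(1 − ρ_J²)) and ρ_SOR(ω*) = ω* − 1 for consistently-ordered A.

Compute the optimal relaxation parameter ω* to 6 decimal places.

spectrum of D⁻¹(L+U) = {cos(kπ/18) : 1≤k≤17}; ρ_J = cos(π/18) = 0.984808.
√(1−ρ_J²) = |sin(π/18)| = 0.1736482
Young: ω* = 2/(1+√(1−ρ_J²)) = 2/(1+0.1736482) = 2/1.1736482 = 1.704088.
ρ(B_{ω*}) = ω*−1 = 0.704088

ω* = 1.704088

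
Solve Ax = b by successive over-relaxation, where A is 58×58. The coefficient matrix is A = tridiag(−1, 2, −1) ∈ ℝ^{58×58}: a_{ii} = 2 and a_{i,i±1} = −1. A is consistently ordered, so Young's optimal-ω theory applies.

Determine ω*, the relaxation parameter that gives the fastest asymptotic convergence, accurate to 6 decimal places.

n=58: λ(B_J) = 1 − λ(A)/2 = cos(kπ/59); k=1 gives ρ_J = 0.998583.
√(1−ρ_J²) = |sin(π/59)| = 0.0532222
So ω* = 2/1.0532222 = 1.898935 (Young).
[ρ_SOR] ω* − 1 = 0.898935.

ω* = 1.898935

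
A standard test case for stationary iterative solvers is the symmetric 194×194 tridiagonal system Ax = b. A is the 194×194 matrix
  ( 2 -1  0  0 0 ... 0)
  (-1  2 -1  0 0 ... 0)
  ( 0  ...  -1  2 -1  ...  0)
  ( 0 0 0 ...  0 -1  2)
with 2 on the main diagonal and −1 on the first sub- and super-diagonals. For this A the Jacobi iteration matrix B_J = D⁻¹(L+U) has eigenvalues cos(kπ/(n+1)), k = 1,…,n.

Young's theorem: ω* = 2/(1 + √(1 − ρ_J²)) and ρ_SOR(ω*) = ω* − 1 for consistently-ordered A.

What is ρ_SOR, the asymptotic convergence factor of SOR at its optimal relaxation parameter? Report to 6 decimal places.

With n=194, ρ(Jacobi) = cos(π/195) = 0.999870.
√(1 − cos²(π/195)) = sin(π/195) ≈ 0.0161100.
Then 2/(1+√(1−ρ_J²)) = 2/(1+0.0161100); ω* = 2/1.0161100 = 1.968291.
and ρ(B_{ω*}) = 1.968291 − 1 = 0.968291.

ρ_SOR = 0.968291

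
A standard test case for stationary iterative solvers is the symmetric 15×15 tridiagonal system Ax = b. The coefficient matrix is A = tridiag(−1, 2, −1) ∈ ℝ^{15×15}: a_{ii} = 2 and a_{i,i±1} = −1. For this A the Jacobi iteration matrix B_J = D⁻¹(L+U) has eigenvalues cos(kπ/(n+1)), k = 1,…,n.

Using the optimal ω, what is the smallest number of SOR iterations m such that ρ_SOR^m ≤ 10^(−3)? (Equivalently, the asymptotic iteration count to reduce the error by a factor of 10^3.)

m = 18

ρ_J = max_k |cos(kπ/16)| = cos(π/16) = 0.9807853
√(1−ρ_J²) = |sin(π/16)| = 0.1950903
ω* = 2/(1+0.1950903) = 1.6735137
ρ(B_{ω*}) = ω*−1 = 0.6735137
3·ln10 = 6.90776; −ln(0.6735137) = 0.395247; m = ⌈6.90776/0.395247⌉ = ⌈17.477⌉ = 18.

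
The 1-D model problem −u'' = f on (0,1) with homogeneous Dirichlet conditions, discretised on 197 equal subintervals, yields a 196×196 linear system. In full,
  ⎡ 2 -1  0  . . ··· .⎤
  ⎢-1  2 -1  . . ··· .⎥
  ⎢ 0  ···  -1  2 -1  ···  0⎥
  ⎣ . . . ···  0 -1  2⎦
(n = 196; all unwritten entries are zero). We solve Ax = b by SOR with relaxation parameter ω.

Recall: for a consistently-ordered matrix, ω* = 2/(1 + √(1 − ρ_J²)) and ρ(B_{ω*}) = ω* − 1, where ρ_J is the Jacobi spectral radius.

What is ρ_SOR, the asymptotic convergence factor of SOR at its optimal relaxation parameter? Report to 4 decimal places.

ρ_SOR = 0.9686

B_J for the 196×196 system has eigenvalues cos(kπ/197); ρ_J = cos(π/197) = 0.9999.
√(1−ρ_J²) = |sin(π/197)| = 0.01595
Young: ω* = 2/(1+√(1−ρ_J²)) = 2/(1+0.01595) = 2/1.01595 = 1.9686.
ρ_SOR = ω* − 1 = 1.9686 − 1 = 0.9686.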